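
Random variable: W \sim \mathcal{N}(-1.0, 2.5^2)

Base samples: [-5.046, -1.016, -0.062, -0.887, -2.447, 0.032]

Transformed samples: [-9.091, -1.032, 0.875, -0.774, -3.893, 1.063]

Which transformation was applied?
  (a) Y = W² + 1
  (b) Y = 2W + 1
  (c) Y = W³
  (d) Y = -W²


Checking option (b) Y = 2W + 1:
  W = -5.046 -> Y = -9.091 ✓
  W = -1.016 -> Y = -1.032 ✓
  W = -0.062 -> Y = 0.875 ✓
All samples match this transformation.

(b) 2W + 1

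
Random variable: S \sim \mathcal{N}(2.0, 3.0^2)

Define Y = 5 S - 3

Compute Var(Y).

For Y = aS + b: Var(Y) = a² * Var(S)
Var(S) = 3.0^2 = 9
Var(Y) = 5² * 9 = 25 * 9 = 225

225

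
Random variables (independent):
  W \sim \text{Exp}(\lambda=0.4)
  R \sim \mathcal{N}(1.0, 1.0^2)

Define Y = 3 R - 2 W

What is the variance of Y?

For independent RVs: Var(aX + bY) = a²Var(X) + b²Var(Y)
Var(W) = 6.25
Var(R) = 1
Var(Y) = (-2)²*6.25 + 3²*1
= 4*6.25 + 9*1 = 34

34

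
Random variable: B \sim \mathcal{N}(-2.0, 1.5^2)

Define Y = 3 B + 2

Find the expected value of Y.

For Y = 3B + 2:
E[Y] = 3 * E[B] + 2
E[B] = -2.0 = -2
E[Y] = 3 * (-2) + 2 = -4

-4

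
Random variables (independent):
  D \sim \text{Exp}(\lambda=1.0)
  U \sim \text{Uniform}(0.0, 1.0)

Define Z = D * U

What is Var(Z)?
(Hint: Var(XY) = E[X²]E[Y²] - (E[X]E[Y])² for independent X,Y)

Var(XY) = E[X²]E[Y²] - (E[X]E[Y])²
E[D] = 1, Var(D) = 1
E[U] = 0.5, Var(U) = 0.083333333
E[D²] = 1 + 1² = 2
E[U²] = 0.083333333 + 0.5² = 0.33333333
Var(Z) = 2*0.33333333 - (1*0.5)²
= 0.66666667 - 0.25 = 0.41666667

0.41666667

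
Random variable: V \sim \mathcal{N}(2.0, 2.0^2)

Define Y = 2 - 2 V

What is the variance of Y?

For Y = aV + b: Var(Y) = a² * Var(V)
Var(V) = 2.0^2 = 4
Var(Y) = (-2)² * 4 = 4 * 4 = 16

16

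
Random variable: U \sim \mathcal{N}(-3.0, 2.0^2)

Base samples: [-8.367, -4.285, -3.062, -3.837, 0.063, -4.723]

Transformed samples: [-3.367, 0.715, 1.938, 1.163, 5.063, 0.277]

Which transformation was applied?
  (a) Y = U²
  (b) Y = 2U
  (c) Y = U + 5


Checking option (c) Y = U + 5:
  U = -8.367 -> Y = -3.367 ✓
  U = -4.285 -> Y = 0.715 ✓
  U = -3.062 -> Y = 1.938 ✓
All samples match this transformation.

(c) U + 5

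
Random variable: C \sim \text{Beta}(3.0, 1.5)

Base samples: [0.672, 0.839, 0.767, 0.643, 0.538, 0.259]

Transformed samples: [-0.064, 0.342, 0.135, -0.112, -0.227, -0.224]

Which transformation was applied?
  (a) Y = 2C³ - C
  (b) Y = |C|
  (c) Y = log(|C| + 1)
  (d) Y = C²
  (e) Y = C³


Checking option (a) Y = 2C³ - C:
  C = 0.672 -> Y = -0.064 ✓
  C = 0.839 -> Y = 0.342 ✓
  C = 0.767 -> Y = 0.135 ✓
All samples match this transformation.

(a) 2C³ - C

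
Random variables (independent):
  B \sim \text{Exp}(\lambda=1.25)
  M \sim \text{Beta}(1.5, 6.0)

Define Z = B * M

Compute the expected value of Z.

For independent RVs: E[XY] = E[X]*E[Y]
E[B] = 0.8
E[M] = 0.2
E[Z] = 0.8 * 0.2 = 0.16

0.16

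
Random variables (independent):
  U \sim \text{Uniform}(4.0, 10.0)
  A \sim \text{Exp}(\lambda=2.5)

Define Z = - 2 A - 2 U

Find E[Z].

E[Z] = -2*E[U] - 2*E[A]
E[U] = 7
E[A] = 0.4
E[Z] = -2*7 - 2*0.4 = -14.8

-14.8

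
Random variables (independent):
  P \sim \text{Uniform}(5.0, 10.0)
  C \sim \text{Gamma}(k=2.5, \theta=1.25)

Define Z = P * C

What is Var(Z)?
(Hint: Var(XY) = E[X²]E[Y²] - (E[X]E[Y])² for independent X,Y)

Var(XY) = E[X²]E[Y²] - (E[X]E[Y])²
E[P] = 7.5, Var(P) = 2.0833333
E[C] = 3.125, Var(C) = 3.90625
E[P²] = 2.0833333 + 7.5² = 58.333333
E[C²] = 3.90625 + 3.125² = 13.671875
Var(Z) = 58.333333*13.671875 - (7.5*3.125)²
= 797.52604 - 549.31641 = 248.20964

248.20964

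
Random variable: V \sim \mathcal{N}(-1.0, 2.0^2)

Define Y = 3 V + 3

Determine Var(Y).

For Y = aV + b: Var(Y) = a² * Var(V)
Var(V) = 2.0^2 = 4
Var(Y) = 3² * 4 = 9 * 4 = 36

36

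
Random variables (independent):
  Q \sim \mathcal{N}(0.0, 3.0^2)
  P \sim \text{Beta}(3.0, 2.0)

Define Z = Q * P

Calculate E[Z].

For independent RVs: E[XY] = E[X]*E[Y]
E[Q] = 0
E[P] = 0.6
E[Z] = 0 * 0.6 = 0

0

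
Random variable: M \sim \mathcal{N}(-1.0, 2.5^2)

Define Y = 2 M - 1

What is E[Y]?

For Y = 2M - 1:
E[Y] = 2 * E[M] - 1
E[M] = -1.0 = -1
E[Y] = 2 * (-1) - 1 = -3

-3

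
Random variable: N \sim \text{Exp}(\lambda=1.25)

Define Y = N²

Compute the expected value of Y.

E[N²] = Var(N) + (E[N])² = 0.64 + 0.64 = 1.28

1.28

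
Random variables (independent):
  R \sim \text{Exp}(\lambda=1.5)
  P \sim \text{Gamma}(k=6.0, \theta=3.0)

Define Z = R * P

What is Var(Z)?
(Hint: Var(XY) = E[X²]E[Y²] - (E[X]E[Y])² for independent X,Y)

Var(XY) = E[X²]E[Y²] - (E[X]E[Y])²
E[R] = 0.66666667, Var(R) = 0.44444444
E[P] = 18, Var(P) = 54
E[R²] = 0.44444444 + 0.66666667² = 0.88888889
E[P²] = 54 + 18² = 378
Var(Z) = 0.88888889*378 - (0.66666667*18)²
= 336 - 144 = 192

192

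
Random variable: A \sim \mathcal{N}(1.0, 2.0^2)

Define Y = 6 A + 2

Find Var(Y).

For Y = aA + b: Var(Y) = a² * Var(A)
Var(A) = 2.0^2 = 4
Var(Y) = 6² * 4 = 36 * 4 = 144

144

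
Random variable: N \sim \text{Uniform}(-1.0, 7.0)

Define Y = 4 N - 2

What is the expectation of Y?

For Y = 4N - 2:
E[Y] = 4 * E[N] - 2
E[N] = (-1 + 7)/2 = 3
E[Y] = 4 * 3 - 2 = 10

10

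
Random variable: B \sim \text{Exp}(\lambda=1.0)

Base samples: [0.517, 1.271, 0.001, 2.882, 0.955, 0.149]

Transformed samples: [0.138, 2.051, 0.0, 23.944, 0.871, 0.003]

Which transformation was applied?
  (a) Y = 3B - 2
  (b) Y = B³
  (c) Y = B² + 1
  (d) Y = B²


Checking option (b) Y = B³:
  B = 0.517 -> Y = 0.138 ✓
  B = 1.271 -> Y = 2.051 ✓
  B = 0.001 -> Y = 0.0 ✓
All samples match this transformation.

(b) B³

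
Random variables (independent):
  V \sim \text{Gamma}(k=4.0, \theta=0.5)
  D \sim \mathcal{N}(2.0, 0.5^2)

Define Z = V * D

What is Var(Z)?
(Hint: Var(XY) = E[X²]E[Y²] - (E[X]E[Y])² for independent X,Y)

Var(XY) = E[X²]E[Y²] - (E[X]E[Y])²
E[V] = 2, Var(V) = 1
E[D] = 2, Var(D) = 0.25
E[V²] = 1 + 2² = 5
E[D²] = 0.25 + 2² = 4.25
Var(Z) = 5*4.25 - (2*2)²
= 21.25 - 16 = 5.25

5.25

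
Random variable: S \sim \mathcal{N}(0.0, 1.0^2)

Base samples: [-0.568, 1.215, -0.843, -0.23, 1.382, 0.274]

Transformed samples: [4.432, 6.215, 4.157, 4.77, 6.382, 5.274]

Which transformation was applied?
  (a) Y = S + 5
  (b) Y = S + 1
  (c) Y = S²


Checking option (a) Y = S + 5:
  S = -0.568 -> Y = 4.432 ✓
  S = 1.215 -> Y = 6.215 ✓
  S = -0.843 -> Y = 4.157 ✓
All samples match this transformation.

(a) S + 5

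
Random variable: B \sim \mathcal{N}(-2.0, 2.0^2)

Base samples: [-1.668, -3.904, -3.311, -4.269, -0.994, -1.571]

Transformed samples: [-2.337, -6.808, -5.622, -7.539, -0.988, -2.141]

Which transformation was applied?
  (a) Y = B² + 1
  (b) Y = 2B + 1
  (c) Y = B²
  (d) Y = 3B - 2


Checking option (b) Y = 2B + 1:
  B = -1.668 -> Y = -2.337 ✓
  B = -3.904 -> Y = -6.808 ✓
  B = -3.311 -> Y = -5.622 ✓
All samples match this transformation.

(b) 2B + 1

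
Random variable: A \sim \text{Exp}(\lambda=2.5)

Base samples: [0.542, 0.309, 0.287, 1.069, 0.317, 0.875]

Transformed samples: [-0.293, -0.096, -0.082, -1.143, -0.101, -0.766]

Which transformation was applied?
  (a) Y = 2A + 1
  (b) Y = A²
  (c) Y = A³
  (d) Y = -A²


Checking option (d) Y = -A²:
  A = 0.542 -> Y = -0.293 ✓
  A = 0.309 -> Y = -0.096 ✓
  A = 0.287 -> Y = -0.082 ✓
All samples match this transformation.

(d) -A²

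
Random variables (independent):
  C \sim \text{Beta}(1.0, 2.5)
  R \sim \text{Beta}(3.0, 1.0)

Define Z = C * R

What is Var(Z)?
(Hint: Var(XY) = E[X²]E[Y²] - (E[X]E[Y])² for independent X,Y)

Var(XY) = E[X²]E[Y²] - (E[X]E[Y])²
E[C] = 0.28571429, Var(C) = 0.045351474
E[R] = 0.75, Var(R) = 0.0375
E[C²] = 0.045351474 + 0.28571429² = 0.12698413
E[R²] = 0.0375 + 0.75² = 0.6
Var(Z) = 0.12698413*0.6 - (0.28571429*0.75)²
= 0.076190476 - 0.045918367 = 0.030272109

0.030272109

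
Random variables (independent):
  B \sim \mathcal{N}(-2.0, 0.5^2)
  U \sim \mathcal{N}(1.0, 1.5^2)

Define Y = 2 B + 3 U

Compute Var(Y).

For independent RVs: Var(aX + bY) = a²Var(X) + b²Var(Y)
Var(B) = 0.25
Var(U) = 2.25
Var(Y) = 2²*0.25 + 3²*2.25
= 4*0.25 + 9*2.25 = 21.25

21.25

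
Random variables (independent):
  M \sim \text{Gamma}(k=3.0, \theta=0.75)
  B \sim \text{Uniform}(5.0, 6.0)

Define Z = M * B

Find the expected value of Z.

For independent RVs: E[XY] = E[X]*E[Y]
E[M] = 2.25
E[B] = 5.5
E[Z] = 2.25 * 5.5 = 12.375

12.375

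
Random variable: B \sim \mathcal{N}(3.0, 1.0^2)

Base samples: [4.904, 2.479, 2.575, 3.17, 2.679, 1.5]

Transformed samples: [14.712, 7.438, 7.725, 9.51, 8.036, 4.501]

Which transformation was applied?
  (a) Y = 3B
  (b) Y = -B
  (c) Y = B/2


Checking option (a) Y = 3B:
  B = 4.904 -> Y = 14.712 ✓
  B = 2.479 -> Y = 7.438 ✓
  B = 2.575 -> Y = 7.725 ✓
All samples match this transformation.

(a) 3B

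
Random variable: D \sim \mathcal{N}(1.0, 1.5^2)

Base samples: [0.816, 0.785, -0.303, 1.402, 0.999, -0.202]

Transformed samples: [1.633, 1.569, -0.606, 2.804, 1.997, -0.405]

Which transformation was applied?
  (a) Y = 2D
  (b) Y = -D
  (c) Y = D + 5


Checking option (a) Y = 2D:
  D = 0.816 -> Y = 1.633 ✓
  D = 0.785 -> Y = 1.569 ✓
  D = -0.303 -> Y = -0.606 ✓
All samples match this transformation.

(a) 2D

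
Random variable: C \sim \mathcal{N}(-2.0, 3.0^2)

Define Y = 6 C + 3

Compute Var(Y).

For Y = aC + b: Var(Y) = a² * Var(C)
Var(C) = 3.0^2 = 9
Var(Y) = 6² * 9 = 36 * 9 = 324

324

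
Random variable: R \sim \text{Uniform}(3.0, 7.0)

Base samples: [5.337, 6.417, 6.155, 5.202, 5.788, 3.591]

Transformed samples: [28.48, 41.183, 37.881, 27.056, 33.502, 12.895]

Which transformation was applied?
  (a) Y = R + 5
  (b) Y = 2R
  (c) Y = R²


Checking option (c) Y = R²:
  R = 5.337 -> Y = 28.48 ✓
  R = 6.417 -> Y = 41.183 ✓
  R = 6.155 -> Y = 37.881 ✓
All samples match this transformation.

(c) R²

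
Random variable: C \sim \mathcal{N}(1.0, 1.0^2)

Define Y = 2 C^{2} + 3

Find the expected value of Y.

E[Y] = 2*E[C²] + 3
E[C] = 1
E[C²] = Var(C) + (E[C])² = 1 + 1 = 2
E[Y] = 2*2 + 3 = 7

7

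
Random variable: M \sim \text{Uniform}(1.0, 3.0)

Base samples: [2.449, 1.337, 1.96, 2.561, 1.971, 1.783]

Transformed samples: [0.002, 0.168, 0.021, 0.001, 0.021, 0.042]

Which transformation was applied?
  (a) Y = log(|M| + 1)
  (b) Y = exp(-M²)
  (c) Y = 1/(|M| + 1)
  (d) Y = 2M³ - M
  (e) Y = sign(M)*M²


Checking option (b) Y = exp(-M²):
  M = 2.449 -> Y = 0.002 ✓
  M = 1.337 -> Y = 0.168 ✓
  M = 1.96 -> Y = 0.021 ✓
All samples match this transformation.

(b) exp(-M²)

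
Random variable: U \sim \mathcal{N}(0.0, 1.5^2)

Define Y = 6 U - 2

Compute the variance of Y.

For Y = aU + b: Var(Y) = a² * Var(U)
Var(U) = 1.5^2 = 2.25
Var(Y) = 6² * 2.25 = 36 * 2.25 = 81

81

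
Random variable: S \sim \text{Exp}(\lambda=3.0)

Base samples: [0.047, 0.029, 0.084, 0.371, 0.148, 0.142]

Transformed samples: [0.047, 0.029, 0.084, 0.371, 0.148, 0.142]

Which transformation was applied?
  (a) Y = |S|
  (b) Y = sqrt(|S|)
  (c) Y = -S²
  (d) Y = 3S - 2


Checking option (a) Y = |S|:
  S = 0.047 -> Y = 0.047 ✓
  S = 0.029 -> Y = 0.029 ✓
  S = 0.084 -> Y = 0.084 ✓
All samples match this transformation.

(a) |S|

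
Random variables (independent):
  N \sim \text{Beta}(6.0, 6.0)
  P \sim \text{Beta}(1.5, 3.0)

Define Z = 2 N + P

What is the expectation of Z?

E[Z] = 2*E[N] + 1*E[P]
E[N] = 0.5
E[P] = 0.33333333
E[Z] = 2*0.5 + 1*0.33333333 = 1.3333333

1.3333333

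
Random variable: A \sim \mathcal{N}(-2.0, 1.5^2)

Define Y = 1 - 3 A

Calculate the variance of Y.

For Y = aA + b: Var(Y) = a² * Var(A)
Var(A) = 1.5^2 = 2.25
Var(Y) = (-3)² * 2.25 = 9 * 2.25 = 20.25

20.25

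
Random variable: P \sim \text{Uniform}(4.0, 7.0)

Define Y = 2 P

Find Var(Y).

For Y = aP + b: Var(Y) = a² * Var(P)
Var(P) = (7 - 4)^2/12 = 0.75
Var(Y) = 2² * 0.75 = 4 * 0.75 = 3

3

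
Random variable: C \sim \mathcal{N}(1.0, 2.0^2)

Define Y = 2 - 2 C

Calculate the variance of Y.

For Y = aC + b: Var(Y) = a² * Var(C)
Var(C) = 2.0^2 = 4
Var(Y) = (-2)² * 4 = 4 * 4 = 16

16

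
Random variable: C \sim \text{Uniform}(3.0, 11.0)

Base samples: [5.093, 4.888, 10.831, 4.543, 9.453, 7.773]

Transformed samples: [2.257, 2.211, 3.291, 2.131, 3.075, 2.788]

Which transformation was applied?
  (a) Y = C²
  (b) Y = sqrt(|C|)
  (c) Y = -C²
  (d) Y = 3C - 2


Checking option (b) Y = sqrt(|C|):
  C = 5.093 -> Y = 2.257 ✓
  C = 4.888 -> Y = 2.211 ✓
  C = 10.831 -> Y = 3.291 ✓
All samples match this transformation.

(b) sqrt(|C|)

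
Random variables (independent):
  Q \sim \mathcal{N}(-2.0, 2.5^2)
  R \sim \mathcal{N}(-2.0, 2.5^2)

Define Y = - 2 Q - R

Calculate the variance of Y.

For independent RVs: Var(aX + bY) = a²Var(X) + b²Var(Y)
Var(Q) = 6.25
Var(R) = 6.25
Var(Y) = (-2)²*6.25 + (-1)²*6.25
= 4*6.25 + 1*6.25 = 31.25

31.25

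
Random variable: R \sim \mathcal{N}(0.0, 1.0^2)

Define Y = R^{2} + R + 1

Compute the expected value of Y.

E[Y] = 1*E[R²] + 1*E[R] + 1
E[R] = 0
E[R²] = Var(R) + (E[R])² = 1 + 0 = 1
E[Y] = 1*1 + 1*0 + 1 = 2

2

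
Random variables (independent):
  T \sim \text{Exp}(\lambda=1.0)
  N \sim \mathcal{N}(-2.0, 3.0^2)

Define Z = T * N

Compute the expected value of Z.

For independent RVs: E[XY] = E[X]*E[Y]
E[T] = 1
E[N] = -2
E[Z] = 1 * (-2) = -2

-2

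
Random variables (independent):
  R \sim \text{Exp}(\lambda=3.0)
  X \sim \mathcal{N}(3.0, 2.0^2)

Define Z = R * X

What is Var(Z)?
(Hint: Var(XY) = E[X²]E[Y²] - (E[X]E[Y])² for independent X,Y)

Var(XY) = E[X²]E[Y²] - (E[X]E[Y])²
E[R] = 0.33333333, Var(R) = 0.11111111
E[X] = 3, Var(X) = 4
E[R²] = 0.11111111 + 0.33333333² = 0.22222222
E[X²] = 4 + 3² = 13
Var(Z) = 0.22222222*13 - (0.33333333*3)²
= 2.8888889 - 1 = 1.8888889

1.8888889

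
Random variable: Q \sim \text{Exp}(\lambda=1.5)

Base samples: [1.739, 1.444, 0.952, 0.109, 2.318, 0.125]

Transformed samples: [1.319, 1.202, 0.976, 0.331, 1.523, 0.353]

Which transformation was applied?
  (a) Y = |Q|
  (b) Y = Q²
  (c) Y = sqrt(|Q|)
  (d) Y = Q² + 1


Checking option (c) Y = sqrt(|Q|):
  Q = 1.739 -> Y = 1.319 ✓
  Q = 1.444 -> Y = 1.202 ✓
  Q = 0.952 -> Y = 0.976 ✓
All samples match this transformation.

(c) sqrt(|Q|)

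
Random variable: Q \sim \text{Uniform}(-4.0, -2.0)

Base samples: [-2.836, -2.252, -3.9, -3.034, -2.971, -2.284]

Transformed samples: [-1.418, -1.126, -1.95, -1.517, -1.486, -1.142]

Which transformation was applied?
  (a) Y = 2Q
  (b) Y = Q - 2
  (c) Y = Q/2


Checking option (c) Y = Q/2:
  Q = -2.836 -> Y = -1.418 ✓
  Q = -2.252 -> Y = -1.126 ✓
  Q = -3.9 -> Y = -1.95 ✓
All samples match this transformation.

(c) Q/2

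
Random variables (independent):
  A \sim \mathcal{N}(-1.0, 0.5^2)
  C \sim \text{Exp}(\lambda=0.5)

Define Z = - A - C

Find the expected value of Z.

E[Z] = -1*E[A] - 1*E[C]
E[A] = -1
E[C] = 2
E[Z] = -1*(-1) - 1*2 = -1

-1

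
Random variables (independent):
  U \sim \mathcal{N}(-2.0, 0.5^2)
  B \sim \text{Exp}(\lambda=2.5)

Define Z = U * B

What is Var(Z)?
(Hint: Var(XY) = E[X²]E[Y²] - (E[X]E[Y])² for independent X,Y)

Var(XY) = E[X²]E[Y²] - (E[X]E[Y])²
E[U] = -2, Var(U) = 0.25
E[B] = 0.4, Var(B) = 0.16
E[U²] = 0.25 + (-2)² = 4.25
E[B²] = 0.16 + 0.4² = 0.32
Var(Z) = 4.25*0.32 - (-2*0.4)²
= 1.36 - 0.64 = 0.72

0.72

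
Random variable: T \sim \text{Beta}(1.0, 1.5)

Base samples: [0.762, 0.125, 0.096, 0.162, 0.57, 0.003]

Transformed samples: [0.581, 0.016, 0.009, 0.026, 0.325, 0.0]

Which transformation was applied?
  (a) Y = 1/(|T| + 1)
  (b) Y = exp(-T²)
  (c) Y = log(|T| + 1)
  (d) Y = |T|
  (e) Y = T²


Checking option (e) Y = T²:
  T = 0.762 -> Y = 0.581 ✓
  T = 0.125 -> Y = 0.016 ✓
  T = 0.096 -> Y = 0.009 ✓
All samples match this transformation.

(e) T²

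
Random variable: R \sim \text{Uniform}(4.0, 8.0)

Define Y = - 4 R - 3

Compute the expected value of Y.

For Y = -4R - 3:
E[Y] = -4 * E[R] - 3
E[R] = (4 + 8)/2 = 6
E[Y] = -4 * 6 - 3 = -27

-27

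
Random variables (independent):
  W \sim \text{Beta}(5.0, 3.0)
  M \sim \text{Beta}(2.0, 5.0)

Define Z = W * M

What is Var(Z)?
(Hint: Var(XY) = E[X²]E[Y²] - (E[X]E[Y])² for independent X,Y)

Var(XY) = E[X²]E[Y²] - (E[X]E[Y])²
E[W] = 0.625, Var(W) = 0.026041667
E[M] = 0.28571429, Var(M) = 0.025510204
E[W²] = 0.026041667 + 0.625² = 0.41666667
E[M²] = 0.025510204 + 0.28571429² = 0.10714286
Var(Z) = 0.41666667*0.10714286 - (0.625*0.28571429)²
= 0.044642857 - 0.031887755 = 0.012755102

0.012755102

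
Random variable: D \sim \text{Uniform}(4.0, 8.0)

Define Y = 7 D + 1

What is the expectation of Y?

For Y = 7D + 1:
E[Y] = 7 * E[D] + 1
E[D] = (4 + 8)/2 = 6
E[Y] = 7 * 6 + 1 = 43

43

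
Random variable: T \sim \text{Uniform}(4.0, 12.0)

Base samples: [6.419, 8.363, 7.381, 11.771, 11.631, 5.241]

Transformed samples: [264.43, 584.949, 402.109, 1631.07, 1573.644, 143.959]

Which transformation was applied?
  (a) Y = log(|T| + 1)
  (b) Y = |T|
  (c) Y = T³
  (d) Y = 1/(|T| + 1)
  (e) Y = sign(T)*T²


Checking option (c) Y = T³:
  T = 6.419 -> Y = 264.43 ✓
  T = 8.363 -> Y = 584.949 ✓
  T = 7.381 -> Y = 402.109 ✓
All samples match this transformation.

(c) T³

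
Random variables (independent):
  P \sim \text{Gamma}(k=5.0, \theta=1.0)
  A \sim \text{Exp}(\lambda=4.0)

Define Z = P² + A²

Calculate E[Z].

E[Z] = E[P²] + E[A²]
E[P²] = Var(P) + E[P]² = 5 + 25 = 30
E[A²] = Var(A) + E[A]² = 0.0625 + 0.0625 = 0.125
E[Z] = 30 + 0.125 = 30.125

30.125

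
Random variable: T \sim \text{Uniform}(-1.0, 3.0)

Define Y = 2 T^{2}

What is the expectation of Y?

E[Y] = 2*E[T²]
E[T] = 1
E[T²] = Var(T) + (E[T])² = 1.3333333 + 1 = 2.3333333
E[Y] = 2*2.3333333 = 4.6666667

4.6666667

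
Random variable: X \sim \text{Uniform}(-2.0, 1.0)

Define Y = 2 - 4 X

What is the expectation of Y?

For Y = -4X + 2:
E[Y] = -4 * E[X] + 2
E[X] = (-2 + 1)/2 = -0.5
E[Y] = -4 * (-0.5) + 2 = 4

4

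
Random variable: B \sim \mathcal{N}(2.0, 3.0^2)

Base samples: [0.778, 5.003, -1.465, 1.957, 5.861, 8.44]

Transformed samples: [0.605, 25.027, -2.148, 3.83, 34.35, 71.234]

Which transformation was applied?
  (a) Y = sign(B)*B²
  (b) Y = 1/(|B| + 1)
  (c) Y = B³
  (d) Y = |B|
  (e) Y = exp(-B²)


Checking option (a) Y = sign(B)*B²:
  B = 0.778 -> Y = 0.605 ✓
  B = 5.003 -> Y = 25.027 ✓
  B = -1.465 -> Y = -2.148 ✓
All samples match this transformation.

(a) sign(B)*B²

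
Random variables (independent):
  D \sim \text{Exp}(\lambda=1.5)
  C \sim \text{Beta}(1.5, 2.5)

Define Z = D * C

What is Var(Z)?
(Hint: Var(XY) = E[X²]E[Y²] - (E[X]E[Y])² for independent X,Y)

Var(XY) = E[X²]E[Y²] - (E[X]E[Y])²
E[D] = 0.66666667, Var(D) = 0.44444444
E[C] = 0.375, Var(C) = 0.046875
E[D²] = 0.44444444 + 0.66666667² = 0.88888889
E[C²] = 0.046875 + 0.375² = 0.1875
Var(Z) = 0.88888889*0.1875 - (0.66666667*0.375)²
= 0.16666667 - 0.0625 = 0.10416667

0.10416667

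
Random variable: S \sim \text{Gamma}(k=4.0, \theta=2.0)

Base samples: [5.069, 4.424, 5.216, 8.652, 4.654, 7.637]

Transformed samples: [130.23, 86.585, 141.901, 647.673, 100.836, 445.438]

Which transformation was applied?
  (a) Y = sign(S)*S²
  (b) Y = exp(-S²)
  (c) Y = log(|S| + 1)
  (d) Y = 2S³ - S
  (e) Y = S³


Checking option (e) Y = S³:
  S = 5.069 -> Y = 130.23 ✓
  S = 4.424 -> Y = 86.585 ✓
  S = 5.216 -> Y = 141.901 ✓
All samples match this transformation.

(e) S³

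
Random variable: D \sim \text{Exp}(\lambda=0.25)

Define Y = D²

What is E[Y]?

E[D²] = Var(D) + (E[D])² = 16 + 16 = 32

32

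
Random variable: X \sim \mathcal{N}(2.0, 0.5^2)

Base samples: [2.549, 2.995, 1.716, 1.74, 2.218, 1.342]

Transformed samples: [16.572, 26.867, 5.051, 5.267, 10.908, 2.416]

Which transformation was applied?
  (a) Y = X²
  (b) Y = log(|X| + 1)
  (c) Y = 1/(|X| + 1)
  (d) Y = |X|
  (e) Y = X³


Checking option (e) Y = X³:
  X = 2.549 -> Y = 16.572 ✓
  X = 2.995 -> Y = 26.867 ✓
  X = 1.716 -> Y = 5.051 ✓
All samples match this transformation.

(e) X³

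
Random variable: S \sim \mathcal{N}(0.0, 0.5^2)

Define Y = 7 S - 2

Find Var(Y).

For Y = aS + b: Var(Y) = a² * Var(S)
Var(S) = 0.5^2 = 0.25
Var(Y) = 7² * 0.25 = 49 * 0.25 = 12.25

12.25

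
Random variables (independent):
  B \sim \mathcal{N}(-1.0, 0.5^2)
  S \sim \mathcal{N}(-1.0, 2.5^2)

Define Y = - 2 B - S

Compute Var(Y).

For independent RVs: Var(aX + bY) = a²Var(X) + b²Var(Y)
Var(B) = 0.25
Var(S) = 6.25
Var(Y) = (-2)²*0.25 + (-1)²*6.25
= 4*0.25 + 1*6.25 = 7.25

7.25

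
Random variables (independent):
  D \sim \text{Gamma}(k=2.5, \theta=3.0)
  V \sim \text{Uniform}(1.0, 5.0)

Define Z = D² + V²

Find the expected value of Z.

E[Z] = E[D²] + E[V²]
E[D²] = Var(D) + E[D]² = 22.5 + 56.25 = 78.75
E[V²] = Var(V) + E[V]² = 1.3333333 + 9 = 10.333333
E[Z] = 78.75 + 10.333333 = 89.083333

89.083333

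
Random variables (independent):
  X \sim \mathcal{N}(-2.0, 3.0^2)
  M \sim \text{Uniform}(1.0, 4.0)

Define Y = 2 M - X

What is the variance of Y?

For independent RVs: Var(aX + bY) = a²Var(X) + b²Var(Y)
Var(X) = 9
Var(M) = 0.75
Var(Y) = (-1)²*9 + 2²*0.75
= 1*9 + 4*0.75 = 12

12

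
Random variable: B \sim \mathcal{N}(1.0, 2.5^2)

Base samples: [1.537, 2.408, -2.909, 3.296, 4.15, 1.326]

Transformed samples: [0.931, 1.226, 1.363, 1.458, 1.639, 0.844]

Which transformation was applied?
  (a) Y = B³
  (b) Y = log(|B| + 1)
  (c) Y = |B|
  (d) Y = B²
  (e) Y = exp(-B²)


Checking option (b) Y = log(|B| + 1):
  B = 1.537 -> Y = 0.931 ✓
  B = 2.408 -> Y = 1.226 ✓
  B = -2.909 -> Y = 1.363 ✓
All samples match this transformation.

(b) log(|B| + 1)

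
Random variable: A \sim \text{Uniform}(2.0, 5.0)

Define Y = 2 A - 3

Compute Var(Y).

For Y = aA + b: Var(Y) = a² * Var(A)
Var(A) = (5 - 2)^2/12 = 0.75
Var(Y) = 2² * 0.75 = 4 * 0.75 = 3

3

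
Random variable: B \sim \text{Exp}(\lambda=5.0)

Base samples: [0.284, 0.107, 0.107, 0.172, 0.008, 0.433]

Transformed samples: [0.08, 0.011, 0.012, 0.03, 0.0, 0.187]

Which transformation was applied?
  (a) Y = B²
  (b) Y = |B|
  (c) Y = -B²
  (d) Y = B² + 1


Checking option (a) Y = B²:
  B = 0.284 -> Y = 0.08 ✓
  B = 0.107 -> Y = 0.011 ✓
  B = 0.107 -> Y = 0.012 ✓
All samples match this transformation.

(a) B²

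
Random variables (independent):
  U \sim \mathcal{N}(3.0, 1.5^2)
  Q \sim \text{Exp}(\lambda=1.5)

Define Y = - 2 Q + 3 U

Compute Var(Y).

For independent RVs: Var(aX + bY) = a²Var(X) + b²Var(Y)
Var(U) = 2.25
Var(Q) = 0.44444444
Var(Y) = 3²*2.25 + (-2)²*0.44444444
= 9*2.25 + 4*0.44444444 = 22.027778

22.027778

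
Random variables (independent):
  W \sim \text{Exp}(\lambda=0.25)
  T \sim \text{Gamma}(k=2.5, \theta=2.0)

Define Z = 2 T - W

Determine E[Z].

E[Z] = -1*E[W] + 2*E[T]
E[W] = 4
E[T] = 5
E[Z] = -1*4 + 2*5 = 6

6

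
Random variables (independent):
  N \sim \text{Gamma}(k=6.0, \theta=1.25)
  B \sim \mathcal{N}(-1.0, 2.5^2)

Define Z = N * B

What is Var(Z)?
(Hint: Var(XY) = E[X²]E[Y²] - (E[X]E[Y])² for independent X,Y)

Var(XY) = E[X²]E[Y²] - (E[X]E[Y])²
E[N] = 7.5, Var(N) = 9.375
E[B] = -1, Var(B) = 6.25
E[N²] = 9.375 + 7.5² = 65.625
E[B²] = 6.25 + (-1)² = 7.25
Var(Z) = 65.625*7.25 - (7.5*(-1))²
= 475.78125 - 56.25 = 419.53125

419.53125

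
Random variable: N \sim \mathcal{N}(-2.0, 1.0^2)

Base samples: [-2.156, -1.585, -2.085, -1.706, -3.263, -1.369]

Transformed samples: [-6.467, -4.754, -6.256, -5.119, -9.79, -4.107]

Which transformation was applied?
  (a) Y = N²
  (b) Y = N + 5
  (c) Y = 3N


Checking option (c) Y = 3N:
  N = -2.156 -> Y = -6.467 ✓
  N = -1.585 -> Y = -4.754 ✓
  N = -2.085 -> Y = -6.256 ✓
All samples match this transformation.

(c) 3N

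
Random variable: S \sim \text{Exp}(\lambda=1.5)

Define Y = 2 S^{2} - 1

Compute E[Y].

E[Y] = 2*E[S²] - 1
E[S] = 0.66666667
E[S²] = Var(S) + (E[S])² = 0.44444444 + 0.44444444 = 0.88888889
E[Y] = 2*0.88888889 - 1 = 0.77777778

0.77777778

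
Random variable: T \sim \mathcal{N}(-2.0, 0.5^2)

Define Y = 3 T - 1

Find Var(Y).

For Y = aT + b: Var(Y) = a² * Var(T)
Var(T) = 0.5^2 = 0.25
Var(Y) = 3² * 0.25 = 9 * 0.25 = 2.25

2.25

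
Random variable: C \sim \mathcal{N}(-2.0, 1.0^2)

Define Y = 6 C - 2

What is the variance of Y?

For Y = aC + b: Var(Y) = a² * Var(C)
Var(C) = 1.0^2 = 1
Var(Y) = 6² * 1 = 36 * 1 = 36

36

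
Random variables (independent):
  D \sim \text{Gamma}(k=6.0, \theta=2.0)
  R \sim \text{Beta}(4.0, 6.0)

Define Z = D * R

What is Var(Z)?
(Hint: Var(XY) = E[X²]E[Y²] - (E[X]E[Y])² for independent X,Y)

Var(XY) = E[X²]E[Y²] - (E[X]E[Y])²
E[D] = 12, Var(D) = 24
E[R] = 0.4, Var(R) = 0.021818182
E[D²] = 24 + 12² = 168
E[R²] = 0.021818182 + 0.4² = 0.18181818
Var(Z) = 168*0.18181818 - (12*0.4)²
= 30.545455 - 23.04 = 7.5054545

7.5054545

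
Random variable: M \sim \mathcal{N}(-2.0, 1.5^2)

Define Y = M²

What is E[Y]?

E[M²] = Var(M) + (E[M])² = 2.25 + 4 = 6.25

6.25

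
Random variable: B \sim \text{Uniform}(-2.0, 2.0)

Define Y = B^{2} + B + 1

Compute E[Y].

E[Y] = 1*E[B²] + 1*E[B] + 1
E[B] = 0
E[B²] = Var(B) + (E[B])² = 1.3333333 + 0 = 1.3333333
E[Y] = 1*1.3333333 + 1*0 + 1 = 2.3333333

2.3333333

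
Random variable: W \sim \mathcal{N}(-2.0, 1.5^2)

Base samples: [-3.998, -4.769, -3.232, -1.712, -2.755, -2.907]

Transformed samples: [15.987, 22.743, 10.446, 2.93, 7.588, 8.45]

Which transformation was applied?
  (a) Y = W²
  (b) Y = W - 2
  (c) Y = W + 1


Checking option (a) Y = W²:
  W = -3.998 -> Y = 15.987 ✓
  W = -4.769 -> Y = 22.743 ✓
  W = -3.232 -> Y = 10.446 ✓
All samples match this transformation.

(a) W²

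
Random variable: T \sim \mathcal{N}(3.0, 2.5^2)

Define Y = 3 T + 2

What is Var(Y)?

For Y = aT + b: Var(Y) = a² * Var(T)
Var(T) = 2.5^2 = 6.25
Var(Y) = 3² * 6.25 = 9 * 6.25 = 56.25

56.25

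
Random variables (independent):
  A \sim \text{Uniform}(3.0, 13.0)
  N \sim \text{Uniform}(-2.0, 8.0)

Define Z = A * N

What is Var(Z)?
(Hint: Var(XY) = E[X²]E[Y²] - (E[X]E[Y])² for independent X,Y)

Var(XY) = E[X²]E[Y²] - (E[X]E[Y])²
E[A] = 8, Var(A) = 8.3333333
E[N] = 3, Var(N) = 8.3333333
E[A²] = 8.3333333 + 8² = 72.333333
E[N²] = 8.3333333 + 3² = 17.333333
Var(Z) = 72.333333*17.333333 - (8*3)²
= 1253.7778 - 576 = 677.77778

677.77778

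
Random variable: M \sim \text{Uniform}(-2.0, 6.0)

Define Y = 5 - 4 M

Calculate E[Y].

For Y = -4M + 5:
E[Y] = -4 * E[M] + 5
E[M] = (-2 + 6)/2 = 2
E[Y] = -4 * 2 + 5 = -3

-3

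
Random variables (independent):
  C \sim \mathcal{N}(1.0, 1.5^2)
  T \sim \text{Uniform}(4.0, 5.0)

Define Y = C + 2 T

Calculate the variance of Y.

For independent RVs: Var(aX + bY) = a²Var(X) + b²Var(Y)
Var(C) = 2.25
Var(T) = 0.083333333
Var(Y) = 1²*2.25 + 2²*0.083333333
= 1*2.25 + 4*0.083333333 = 2.5833333

2.5833333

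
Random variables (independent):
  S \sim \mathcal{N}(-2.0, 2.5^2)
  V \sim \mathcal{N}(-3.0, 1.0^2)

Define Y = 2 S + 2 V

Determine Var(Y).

For independent RVs: Var(aX + bY) = a²Var(X) + b²Var(Y)
Var(S) = 6.25
Var(V) = 1
Var(Y) = 2²*6.25 + 2²*1
= 4*6.25 + 4*1 = 29

29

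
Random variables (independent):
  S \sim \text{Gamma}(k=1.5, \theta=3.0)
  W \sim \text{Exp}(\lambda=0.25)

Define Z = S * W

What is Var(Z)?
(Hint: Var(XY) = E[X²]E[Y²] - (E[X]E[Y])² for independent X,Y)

Var(XY) = E[X²]E[Y²] - (E[X]E[Y])²
E[S] = 4.5, Var(S) = 13.5
E[W] = 4, Var(W) = 16
E[S²] = 13.5 + 4.5² = 33.75
E[W²] = 16 + 4² = 32
Var(Z) = 33.75*32 - (4.5*4)²
= 1080 - 324 = 756

756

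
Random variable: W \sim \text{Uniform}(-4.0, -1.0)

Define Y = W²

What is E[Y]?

E[W²] = Var(W) + (E[W])² = 0.75 + 6.25 = 7

7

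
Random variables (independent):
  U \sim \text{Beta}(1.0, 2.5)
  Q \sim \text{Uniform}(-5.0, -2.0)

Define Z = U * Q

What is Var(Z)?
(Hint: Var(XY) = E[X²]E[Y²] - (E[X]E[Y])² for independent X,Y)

Var(XY) = E[X²]E[Y²] - (E[X]E[Y])²
E[U] = 0.28571429, Var(U) = 0.045351474
E[Q] = -3.5, Var(Q) = 0.75
E[U²] = 0.045351474 + 0.28571429² = 0.12698413
E[Q²] = 0.75 + (-3.5)² = 13
Var(Z) = 0.12698413*13 - (0.28571429*(-3.5))²
= 1.6507937 - 1 = 0.65079365

0.65079365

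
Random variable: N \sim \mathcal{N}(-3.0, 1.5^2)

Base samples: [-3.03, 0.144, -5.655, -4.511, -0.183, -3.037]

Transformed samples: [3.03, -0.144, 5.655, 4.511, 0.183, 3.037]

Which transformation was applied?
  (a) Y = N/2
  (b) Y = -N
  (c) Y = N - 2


Checking option (b) Y = -N:
  N = -3.03 -> Y = 3.03 ✓
  N = 0.144 -> Y = -0.144 ✓
  N = -5.655 -> Y = 5.655 ✓
All samples match this transformation.

(b) -N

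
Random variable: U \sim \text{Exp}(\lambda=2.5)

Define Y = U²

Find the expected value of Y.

Using E[X²] = Var(X) + (E[X])²:
E[U] = 0.4
Var(U) = 1/2.5^2 = 0.16
E[U²] = 0.16 + 0.4² = 0.16 + 0.16 = 0.32

0.32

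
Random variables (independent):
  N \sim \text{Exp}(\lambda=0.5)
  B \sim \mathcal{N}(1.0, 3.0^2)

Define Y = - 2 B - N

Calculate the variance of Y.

For independent RVs: Var(aX + bY) = a²Var(X) + b²Var(Y)
Var(N) = 4
Var(B) = 9
Var(Y) = (-1)²*4 + (-2)²*9
= 1*4 + 4*9 = 40

40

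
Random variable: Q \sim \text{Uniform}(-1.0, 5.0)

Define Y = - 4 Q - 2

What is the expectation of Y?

For Y = -4Q - 2:
E[Y] = -4 * E[Q] - 2
E[Q] = (-1 + 5)/2 = 2
E[Y] = -4 * 2 - 2 = -10

-10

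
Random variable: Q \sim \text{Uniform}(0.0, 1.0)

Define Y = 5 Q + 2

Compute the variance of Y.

For Y = aQ + b: Var(Y) = a² * Var(Q)
Var(Q) = (1 - 0)^2/12 = 0.083333333
Var(Y) = 5² * 0.083333333 = 25 * 0.083333333 = 2.0833333

2.0833333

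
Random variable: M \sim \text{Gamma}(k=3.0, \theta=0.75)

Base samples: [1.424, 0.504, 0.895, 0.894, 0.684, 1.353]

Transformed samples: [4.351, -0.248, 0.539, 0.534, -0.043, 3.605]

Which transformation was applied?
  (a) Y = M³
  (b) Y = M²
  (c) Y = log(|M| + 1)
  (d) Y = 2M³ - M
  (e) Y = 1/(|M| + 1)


Checking option (d) Y = 2M³ - M:
  M = 1.424 -> Y = 4.351 ✓
  M = 0.504 -> Y = -0.248 ✓
  M = 0.895 -> Y = 0.539 ✓
All samples match this transformation.

(d) 2M³ - M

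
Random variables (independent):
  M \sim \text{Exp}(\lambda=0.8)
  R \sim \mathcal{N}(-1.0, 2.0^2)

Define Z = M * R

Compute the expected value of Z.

For independent RVs: E[XY] = E[X]*E[Y]
E[M] = 1.25
E[R] = -1
E[Z] = 1.25 * (-1) = -1.25

-1.25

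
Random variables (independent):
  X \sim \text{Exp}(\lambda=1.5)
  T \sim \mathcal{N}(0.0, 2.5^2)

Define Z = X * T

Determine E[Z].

For independent RVs: E[XY] = E[X]*E[Y]
E[X] = 0.66666667
E[T] = 0
E[Z] = 0.66666667 * 0 = 0

0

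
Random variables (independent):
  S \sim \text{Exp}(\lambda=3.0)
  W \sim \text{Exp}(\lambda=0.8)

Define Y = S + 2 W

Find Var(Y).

For independent RVs: Var(aX + bY) = a²Var(X) + b²Var(Y)
Var(S) = 0.11111111
Var(W) = 1.5625
Var(Y) = 1²*0.11111111 + 2²*1.5625
= 1*0.11111111 + 4*1.5625 = 6.3611111

6.3611111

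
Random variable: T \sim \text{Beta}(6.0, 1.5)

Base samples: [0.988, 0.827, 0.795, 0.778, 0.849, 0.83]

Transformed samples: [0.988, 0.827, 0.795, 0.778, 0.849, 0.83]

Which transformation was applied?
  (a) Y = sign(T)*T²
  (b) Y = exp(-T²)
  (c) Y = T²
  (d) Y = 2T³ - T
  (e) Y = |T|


Checking option (e) Y = |T|:
  T = 0.988 -> Y = 0.988 ✓
  T = 0.827 -> Y = 0.827 ✓
  T = 0.795 -> Y = 0.795 ✓
All samples match this transformation.

(e) |T|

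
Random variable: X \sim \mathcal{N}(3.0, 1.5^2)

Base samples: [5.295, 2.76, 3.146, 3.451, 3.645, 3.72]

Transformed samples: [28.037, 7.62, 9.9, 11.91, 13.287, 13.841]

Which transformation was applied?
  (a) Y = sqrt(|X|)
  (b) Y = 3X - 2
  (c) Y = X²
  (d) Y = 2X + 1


Checking option (c) Y = X²:
  X = 5.295 -> Y = 28.037 ✓
  X = 2.76 -> Y = 7.62 ✓
  X = 3.146 -> Y = 9.9 ✓
All samples match this transformation.

(c) X²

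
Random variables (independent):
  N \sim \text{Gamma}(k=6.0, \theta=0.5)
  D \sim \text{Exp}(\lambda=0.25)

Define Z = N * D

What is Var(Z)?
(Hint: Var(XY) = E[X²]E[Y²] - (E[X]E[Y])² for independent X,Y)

Var(XY) = E[X²]E[Y²] - (E[X]E[Y])²
E[N] = 3, Var(N) = 1.5
E[D] = 4, Var(D) = 16
E[N²] = 1.5 + 3² = 10.5
E[D²] = 16 + 4² = 32
Var(Z) = 10.5*32 - (3*4)²
= 336 - 144 = 192

192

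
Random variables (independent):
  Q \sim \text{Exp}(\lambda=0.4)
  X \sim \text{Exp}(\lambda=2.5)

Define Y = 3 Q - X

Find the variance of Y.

For independent RVs: Var(aX + bY) = a²Var(X) + b²Var(Y)
Var(Q) = 6.25
Var(X) = 0.16
Var(Y) = 3²*6.25 + (-1)²*0.16
= 9*6.25 + 1*0.16 = 56.41

56.41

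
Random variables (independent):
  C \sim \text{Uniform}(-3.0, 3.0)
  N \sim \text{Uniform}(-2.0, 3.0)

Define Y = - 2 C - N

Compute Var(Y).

For independent RVs: Var(aX + bY) = a²Var(X) + b²Var(Y)
Var(C) = 3
Var(N) = 2.0833333
Var(Y) = (-2)²*3 + (-1)²*2.0833333
= 4*3 + 1*2.0833333 = 14.083333

14.083333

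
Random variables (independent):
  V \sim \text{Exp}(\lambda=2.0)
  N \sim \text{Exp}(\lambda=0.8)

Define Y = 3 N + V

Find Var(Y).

For independent RVs: Var(aX + bY) = a²Var(X) + b²Var(Y)
Var(V) = 0.25
Var(N) = 1.5625
Var(Y) = 1²*0.25 + 3²*1.5625
= 1*0.25 + 9*1.5625 = 14.3125

14.3125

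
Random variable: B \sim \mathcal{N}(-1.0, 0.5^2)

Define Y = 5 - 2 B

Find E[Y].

For Y = -2B + 5:
E[Y] = -2 * E[B] + 5
E[B] = -1.0 = -1
E[Y] = -2 * (-1) + 5 = 7

7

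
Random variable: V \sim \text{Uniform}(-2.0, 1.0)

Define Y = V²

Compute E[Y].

E[V²] = Var(V) + (E[V])² = 0.75 + 0.25 = 1

1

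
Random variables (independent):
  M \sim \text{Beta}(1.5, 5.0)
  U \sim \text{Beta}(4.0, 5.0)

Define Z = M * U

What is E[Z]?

For independent RVs: E[XY] = E[X]*E[Y]
E[M] = 0.23076923
E[U] = 0.44444444
E[Z] = 0.23076923 * 0.44444444 = 0.1025641

0.1025641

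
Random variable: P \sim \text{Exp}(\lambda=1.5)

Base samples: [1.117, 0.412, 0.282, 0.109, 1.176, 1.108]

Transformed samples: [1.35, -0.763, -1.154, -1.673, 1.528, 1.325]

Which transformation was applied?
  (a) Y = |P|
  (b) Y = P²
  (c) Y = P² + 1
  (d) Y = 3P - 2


Checking option (d) Y = 3P - 2:
  P = 1.117 -> Y = 1.35 ✓
  P = 0.412 -> Y = -0.763 ✓
  P = 0.282 -> Y = -1.154 ✓
All samples match this transformation.

(d) 3P - 2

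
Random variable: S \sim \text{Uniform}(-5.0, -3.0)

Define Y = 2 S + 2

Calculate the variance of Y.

For Y = aS + b: Var(Y) = a² * Var(S)
Var(S) = (-3 + 5)^2/12 = 0.33333333
Var(Y) = 2² * 0.33333333 = 4 * 0.33333333 = 1.3333333

1.3333333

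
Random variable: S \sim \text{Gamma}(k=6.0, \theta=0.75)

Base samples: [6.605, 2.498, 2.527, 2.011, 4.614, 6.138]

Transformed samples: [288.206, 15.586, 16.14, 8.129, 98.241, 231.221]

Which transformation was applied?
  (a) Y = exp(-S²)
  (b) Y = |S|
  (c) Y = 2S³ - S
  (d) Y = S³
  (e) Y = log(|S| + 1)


Checking option (d) Y = S³:
  S = 6.605 -> Y = 288.206 ✓
  S = 2.498 -> Y = 15.586 ✓
  S = 2.527 -> Y = 16.14 ✓
All samples match this transformation.

(d) S³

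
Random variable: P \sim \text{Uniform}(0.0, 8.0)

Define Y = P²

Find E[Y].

E[P²] = Var(P) + (E[P])² = 5.3333333 + 16 = 21.333333

21.333333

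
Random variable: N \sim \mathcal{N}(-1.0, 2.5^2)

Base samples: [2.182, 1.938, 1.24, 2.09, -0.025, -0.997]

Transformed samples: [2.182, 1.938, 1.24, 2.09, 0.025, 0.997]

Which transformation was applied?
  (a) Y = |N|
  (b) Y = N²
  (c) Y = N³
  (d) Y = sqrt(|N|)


Checking option (a) Y = |N|:
  N = 2.182 -> Y = 2.182 ✓
  N = 1.938 -> Y = 1.938 ✓
  N = 1.24 -> Y = 1.24 ✓
All samples match this transformation.

(a) |N|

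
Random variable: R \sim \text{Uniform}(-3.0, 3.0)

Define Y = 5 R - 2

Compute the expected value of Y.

For Y = 5R - 2:
E[Y] = 5 * E[R] - 2
E[R] = (-3 + 3)/2 = 0
E[Y] = 5 * 0 - 2 = -2

-2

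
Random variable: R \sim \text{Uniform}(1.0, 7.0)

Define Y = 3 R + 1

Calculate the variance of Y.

For Y = aR + b: Var(Y) = a² * Var(R)
Var(R) = (7 - 1)^2/12 = 3
Var(Y) = 3² * 3 = 9 * 3 = 27

27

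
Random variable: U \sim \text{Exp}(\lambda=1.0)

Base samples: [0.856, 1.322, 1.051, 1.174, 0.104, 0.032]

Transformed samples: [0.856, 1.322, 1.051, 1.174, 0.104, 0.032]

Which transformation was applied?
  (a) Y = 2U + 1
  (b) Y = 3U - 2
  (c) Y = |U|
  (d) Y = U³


Checking option (c) Y = |U|:
  U = 0.856 -> Y = 0.856 ✓
  U = 1.322 -> Y = 1.322 ✓
  U = 1.051 -> Y = 1.051 ✓
All samples match this transformation.

(c) |U|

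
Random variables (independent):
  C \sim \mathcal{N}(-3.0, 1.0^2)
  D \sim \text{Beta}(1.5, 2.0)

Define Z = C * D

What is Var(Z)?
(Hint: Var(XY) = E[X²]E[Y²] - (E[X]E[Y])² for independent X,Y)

Var(XY) = E[X²]E[Y²] - (E[X]E[Y])²
E[C] = -3, Var(C) = 1
E[D] = 0.42857143, Var(D) = 0.054421769
E[C²] = 1 + (-3)² = 10
E[D²] = 0.054421769 + 0.42857143² = 0.23809524
Var(Z) = 10*0.23809524 - (-3*0.42857143)²
= 2.3809524 - 1.6530612 = 0.72789116

0.72789116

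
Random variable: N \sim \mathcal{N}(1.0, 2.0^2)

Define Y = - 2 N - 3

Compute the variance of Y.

For Y = aN + b: Var(Y) = a² * Var(N)
Var(N) = 2.0^2 = 4
Var(Y) = (-2)² * 4 = 4 * 4 = 16

16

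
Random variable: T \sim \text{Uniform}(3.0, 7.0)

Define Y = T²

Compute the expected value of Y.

E[T²] = Var(T) + (E[T])² = 1.3333333 + 25 = 26.333333

26.333333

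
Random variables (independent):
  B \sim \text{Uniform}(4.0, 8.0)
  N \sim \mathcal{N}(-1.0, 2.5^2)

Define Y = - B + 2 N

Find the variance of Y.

For independent RVs: Var(aX + bY) = a²Var(X) + b²Var(Y)
Var(B) = 1.3333333
Var(N) = 6.25
Var(Y) = (-1)²*1.3333333 + 2²*6.25
= 1*1.3333333 + 4*6.25 = 26.333333

26.333333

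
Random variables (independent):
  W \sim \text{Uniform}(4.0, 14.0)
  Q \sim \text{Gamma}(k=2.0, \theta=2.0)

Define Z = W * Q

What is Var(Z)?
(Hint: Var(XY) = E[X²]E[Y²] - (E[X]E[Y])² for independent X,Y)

Var(XY) = E[X²]E[Y²] - (E[X]E[Y])²
E[W] = 9, Var(W) = 8.3333333
E[Q] = 4, Var(Q) = 8
E[W²] = 8.3333333 + 9² = 89.333333
E[Q²] = 8 + 4² = 24
Var(Z) = 89.333333*24 - (9*4)²
= 2144 - 1296 = 848

848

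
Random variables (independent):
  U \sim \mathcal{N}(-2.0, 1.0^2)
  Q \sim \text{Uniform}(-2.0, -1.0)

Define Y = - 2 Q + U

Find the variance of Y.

For independent RVs: Var(aX + bY) = a²Var(X) + b²Var(Y)
Var(U) = 1
Var(Q) = 0.083333333
Var(Y) = 1²*1 + (-2)²*0.083333333
= 1*1 + 4*0.083333333 = 1.3333333

1.3333333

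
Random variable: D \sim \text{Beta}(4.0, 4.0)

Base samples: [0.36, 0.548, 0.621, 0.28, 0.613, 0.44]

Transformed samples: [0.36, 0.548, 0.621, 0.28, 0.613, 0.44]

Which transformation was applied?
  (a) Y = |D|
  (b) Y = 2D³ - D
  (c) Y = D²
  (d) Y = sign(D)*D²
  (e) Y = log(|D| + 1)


Checking option (a) Y = |D|:
  D = 0.36 -> Y = 0.36 ✓
  D = 0.548 -> Y = 0.548 ✓
  D = 0.621 -> Y = 0.621 ✓
All samples match this transformation.

(a) |D|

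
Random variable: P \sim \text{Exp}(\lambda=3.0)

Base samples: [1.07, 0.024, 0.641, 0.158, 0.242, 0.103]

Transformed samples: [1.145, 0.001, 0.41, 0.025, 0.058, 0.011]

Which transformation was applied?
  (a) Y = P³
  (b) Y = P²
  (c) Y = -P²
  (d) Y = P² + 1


Checking option (b) Y = P²:
  P = 1.07 -> Y = 1.145 ✓
  P = 0.024 -> Y = 0.001 ✓
  P = 0.641 -> Y = 0.41 ✓
All samples match this transformation.

(b) P²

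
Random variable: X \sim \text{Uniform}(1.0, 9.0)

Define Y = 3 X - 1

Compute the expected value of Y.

For Y = 3X - 1:
E[Y] = 3 * E[X] - 1
E[X] = (1 + 9)/2 = 5
E[Y] = 3 * 5 - 1 = 14

14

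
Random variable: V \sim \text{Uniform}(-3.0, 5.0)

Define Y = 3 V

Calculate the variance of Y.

For Y = aV + b: Var(Y) = a² * Var(V)
Var(V) = (5 + 3)^2/12 = 5.3333333
Var(Y) = 3² * 5.3333333 = 9 * 5.3333333 = 48

48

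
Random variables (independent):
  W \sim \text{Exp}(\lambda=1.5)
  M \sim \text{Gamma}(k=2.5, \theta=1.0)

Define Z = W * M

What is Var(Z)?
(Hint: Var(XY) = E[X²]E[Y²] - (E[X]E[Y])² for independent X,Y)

Var(XY) = E[X²]E[Y²] - (E[X]E[Y])²
E[W] = 0.66666667, Var(W) = 0.44444444
E[M] = 2.5, Var(M) = 2.5
E[W²] = 0.44444444 + 0.66666667² = 0.88888889
E[M²] = 2.5 + 2.5² = 8.75
Var(Z) = 0.88888889*8.75 - (0.66666667*2.5)²
= 7.7777778 - 2.7777778 = 5

5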